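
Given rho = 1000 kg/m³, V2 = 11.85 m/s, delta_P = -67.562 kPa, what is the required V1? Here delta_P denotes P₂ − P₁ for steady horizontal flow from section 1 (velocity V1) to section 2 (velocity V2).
Formula: \Delta P = \frac{1}{2} \rho (V_1^2 - V_2^2)
Substituting knowns: -67.562 = 0.5·1000·(V1² − 11.85²)/1000
Solving for V1: V1 = √(11.85² + 2·(-67.562·1000)/1000) = 2.302 m/s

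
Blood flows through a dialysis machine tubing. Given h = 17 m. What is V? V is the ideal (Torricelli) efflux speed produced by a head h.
Formula: V = \sqrt{2 g h}
V = √(2·9.81·17) = 18.26 m/s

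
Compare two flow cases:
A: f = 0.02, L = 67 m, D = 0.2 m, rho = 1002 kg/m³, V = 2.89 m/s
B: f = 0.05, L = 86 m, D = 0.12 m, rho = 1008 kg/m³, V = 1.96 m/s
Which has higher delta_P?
delta_P(A) = 28.04 kPa, delta_P(B) = 69.38 kPa. Answer: B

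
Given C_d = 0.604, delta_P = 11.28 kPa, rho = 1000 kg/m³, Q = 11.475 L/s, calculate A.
Formula: Q = C_d A \sqrt{\frac{2 \Delta P}{\rho}}
Substituting knowns: 11.475 = 0.604·A·√(2·(11.28·1000)/1000)·1000
Solving for A: A = (11.475/1000)/(0.604·√(2·(11.28·1000)/1000)) = 0.004 m²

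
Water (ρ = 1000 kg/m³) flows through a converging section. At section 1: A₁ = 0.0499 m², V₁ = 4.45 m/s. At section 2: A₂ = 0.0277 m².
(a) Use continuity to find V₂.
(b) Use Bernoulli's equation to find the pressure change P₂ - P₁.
(a) Continuity: A₁V₁=A₂V₂ -> V₂=A₁V₁/A₂=0.0499*4.45/0.0277=8.02 m/s
(b) Bernoulli: P₂-P₁=0.5*rho*(V₁^2-V₂^2)/1000=0.5*1000*(4.45^2-8.02^2)/1000=-22.26 kPa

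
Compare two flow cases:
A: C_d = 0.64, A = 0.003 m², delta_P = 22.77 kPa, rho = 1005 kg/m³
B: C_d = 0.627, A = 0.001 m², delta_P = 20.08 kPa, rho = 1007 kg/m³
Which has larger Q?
Q(A) = 12.92 L/s, Q(B) = 3.96 L/s. Answer: A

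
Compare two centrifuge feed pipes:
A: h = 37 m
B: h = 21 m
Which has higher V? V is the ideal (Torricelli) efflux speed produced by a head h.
V(A) = 26.94 m/s, V(B) = 20.3 m/s. Answer: A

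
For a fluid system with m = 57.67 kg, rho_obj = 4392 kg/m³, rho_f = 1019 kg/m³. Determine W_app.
Formula: W_{app} = mg\left(1 - \frac{\rho_f}{\rho_{obj}}\right)
W_app = 57.67·9.81·(1 − 1019/4392) = 434.5 N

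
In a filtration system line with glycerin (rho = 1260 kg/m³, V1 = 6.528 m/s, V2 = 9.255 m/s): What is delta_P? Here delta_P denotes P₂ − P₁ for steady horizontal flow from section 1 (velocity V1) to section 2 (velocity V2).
Formula: \Delta P = \frac{1}{2} \rho (V_1^2 - V_2^2)
delta_P = 0.5·1260·(6.528² − 9.255²)/1000 = -27.12 kPa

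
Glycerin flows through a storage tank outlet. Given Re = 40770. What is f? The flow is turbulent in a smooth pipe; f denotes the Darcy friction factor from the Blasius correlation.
Formula: f = \frac{0.316}{Re^{0.25}}
f = 0.316/40770^0.25 = 0.02224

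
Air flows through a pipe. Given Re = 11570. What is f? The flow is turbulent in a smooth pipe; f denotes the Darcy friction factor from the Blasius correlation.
Formula: f = \frac{0.316}{Re^{0.25}}
f = 0.316/11570^0.25 = 0.03047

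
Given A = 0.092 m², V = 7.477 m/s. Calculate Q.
Formula: Q = A V
Q = 0.092·7.477·1000 = 687.9 L/s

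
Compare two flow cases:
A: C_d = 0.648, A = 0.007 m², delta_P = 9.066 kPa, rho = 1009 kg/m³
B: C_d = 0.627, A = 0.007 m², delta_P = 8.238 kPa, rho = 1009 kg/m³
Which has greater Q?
Q(A) = 19.23 L/s, Q(B) = 17.74 L/s. Answer: A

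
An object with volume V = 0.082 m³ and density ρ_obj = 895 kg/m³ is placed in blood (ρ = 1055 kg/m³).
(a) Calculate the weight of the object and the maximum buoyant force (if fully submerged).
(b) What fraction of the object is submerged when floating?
(a) W=rho_obj*g*V=895*9.81*0.082=720.0 N; F_B(max)=rho*g*V=1055*9.81*0.082=848.7 N
(b) Floating fraction=rho_obj/rho=895/1055=0.848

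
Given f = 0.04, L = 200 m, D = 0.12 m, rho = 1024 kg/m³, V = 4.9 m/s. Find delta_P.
Formula: \Delta P = f \frac{L}{D} \frac{\rho V^2}{2}
delta_P = 0.04·(200/0.12)·0.5·1024·4.9²/1000 = 819.5 kPa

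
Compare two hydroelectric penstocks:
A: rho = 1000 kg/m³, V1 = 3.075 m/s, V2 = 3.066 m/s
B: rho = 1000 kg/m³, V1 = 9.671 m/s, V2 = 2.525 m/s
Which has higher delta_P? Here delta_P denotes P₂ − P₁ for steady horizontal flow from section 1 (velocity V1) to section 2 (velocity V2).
delta_P(A) = 0.02763 kPa, delta_P(B) = 43.58 kPa. Answer: B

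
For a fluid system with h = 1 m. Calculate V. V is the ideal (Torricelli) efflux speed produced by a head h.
Formula: V = \sqrt{2 g h}
V = √(2·9.81·1) = 4.429 m/s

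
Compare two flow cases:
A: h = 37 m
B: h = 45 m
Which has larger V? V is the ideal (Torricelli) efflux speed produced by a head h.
V(A) = 26.94 m/s, V(B) = 29.71 m/s. Answer: B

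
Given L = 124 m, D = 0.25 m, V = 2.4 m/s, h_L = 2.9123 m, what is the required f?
Formula: h_L = f \frac{L}{D} \frac{V^2}{2g}
Substituting knowns: 2.9123 = f·(124/0.25)·2.4²/(2·9.81)
Solving for f: f = 2.9123·2·9.81/((124/0.25)·2.4²) = 0.02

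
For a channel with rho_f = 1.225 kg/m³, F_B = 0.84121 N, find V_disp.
Formula: F_B = \rho_f g V_{disp}
Substituting knowns: 0.84121 = 1.225·9.81·V_disp
Solving for V_disp: V_disp = 0.84121/(1.225·9.81) = 0.07 m³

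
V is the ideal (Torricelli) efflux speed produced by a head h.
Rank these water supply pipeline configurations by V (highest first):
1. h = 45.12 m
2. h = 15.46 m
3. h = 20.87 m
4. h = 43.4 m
Case 1: V = 29.75 m/s
Case 2: V = 17.42 m/s
Case 3: V = 20.24 m/s
Case 4: V = 29.18 m/s
Ranking (highest first): 1, 4, 3, 2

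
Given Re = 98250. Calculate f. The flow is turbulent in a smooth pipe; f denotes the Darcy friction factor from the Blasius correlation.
Formula: f = \frac{0.316}{Re^{0.25}}
f = 0.316/98250^0.25 = 0.01785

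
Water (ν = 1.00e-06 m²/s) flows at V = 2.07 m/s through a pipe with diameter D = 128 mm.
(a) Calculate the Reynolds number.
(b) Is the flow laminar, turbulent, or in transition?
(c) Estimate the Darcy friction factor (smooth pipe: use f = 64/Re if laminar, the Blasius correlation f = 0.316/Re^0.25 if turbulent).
(a) Re = V·D/ν = 2.07·0.128/1.00e-06 = 264960
(b) Flow regime: turbulent (Re > 4000)
(c) Friction factor: f = 0.316/Re^0.25 = 0.316/264960^0.25 = 0.01393 (Blasius is strictly valid for Re ≲ 1e5; used here as the smooth-pipe estimate the problem specifies)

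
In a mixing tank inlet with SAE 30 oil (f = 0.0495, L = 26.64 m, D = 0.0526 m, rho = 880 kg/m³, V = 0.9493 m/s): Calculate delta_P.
Formula: \Delta P = f \frac{L}{D} \frac{\rho V^2}{2}
delta_P = 0.0495·(26.64/0.0526)·0.5·880·0.9493²/1000 = 9.941 kPa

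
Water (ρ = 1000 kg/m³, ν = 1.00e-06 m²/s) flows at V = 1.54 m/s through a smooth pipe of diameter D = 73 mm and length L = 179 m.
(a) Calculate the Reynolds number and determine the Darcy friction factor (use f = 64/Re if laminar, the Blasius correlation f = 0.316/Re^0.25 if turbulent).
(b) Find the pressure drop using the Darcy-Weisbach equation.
(a) Re = V·D/ν = 1.54·0.073/1.00e-06 = 112420 → turbulent (Re > 4000); f = 0.316/Re^0.25 = 0.316/112420^0.25 = 0.017257 (Blasius is strictly valid for Re ≲ 1e5; used here as the smooth-pipe estimate the problem specifies)
(b) Darcy-Weisbach: ΔP = f·(L/D)·½ρV²/1000 = 0.017257·(179/0.073)·½·1000·1.54²/1000 = 50.18 kPa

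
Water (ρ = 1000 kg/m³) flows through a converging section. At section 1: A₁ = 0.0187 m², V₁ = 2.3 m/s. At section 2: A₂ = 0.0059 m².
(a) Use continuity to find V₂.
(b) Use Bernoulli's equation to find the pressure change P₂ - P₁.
(a) Continuity: A₁V₁=A₂V₂ -> V₂=A₁V₁/A₂=0.0187*2.3/0.0059=7.29 m/s
(b) Bernoulli: P₂-P₁=0.5*rho*(V₁^2-V₂^2)/1000=0.5*1000*(2.3^2-7.29^2)/1000=-23.93 kPa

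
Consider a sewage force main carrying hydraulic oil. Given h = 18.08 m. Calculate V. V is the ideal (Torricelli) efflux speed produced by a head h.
Formula: V = \sqrt{2 g h}
V = √(2·9.81·18.08) = 18.83 m/s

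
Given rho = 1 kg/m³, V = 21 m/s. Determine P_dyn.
Formula: P_{dyn} = \frac{1}{2} \rho V^2
P_dyn = 0.5·1·21²/1000 = 0.2205 kPa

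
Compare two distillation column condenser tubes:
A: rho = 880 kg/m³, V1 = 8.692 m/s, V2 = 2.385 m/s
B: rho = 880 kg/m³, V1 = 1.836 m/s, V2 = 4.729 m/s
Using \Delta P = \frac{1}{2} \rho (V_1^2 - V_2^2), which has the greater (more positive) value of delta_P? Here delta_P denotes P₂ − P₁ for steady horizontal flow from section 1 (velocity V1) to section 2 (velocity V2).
delta_P(A) = 30.74 kPa, delta_P(B) = -8.357 kPa. Answer: A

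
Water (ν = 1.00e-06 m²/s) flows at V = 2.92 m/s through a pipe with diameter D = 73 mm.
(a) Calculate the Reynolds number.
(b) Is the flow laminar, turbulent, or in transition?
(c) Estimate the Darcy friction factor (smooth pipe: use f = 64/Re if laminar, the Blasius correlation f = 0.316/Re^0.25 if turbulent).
(a) Re = V·D/ν = 2.92·0.073/1.00e-06 = 213160
(b) Flow regime: turbulent (Re > 4000)
(c) Friction factor: f = 0.316/Re^0.25 = 0.316/213160^0.25 = 0.01471 (Blasius is strictly valid for Re ≲ 1e5; used here as the smooth-pipe estimate the problem specifies)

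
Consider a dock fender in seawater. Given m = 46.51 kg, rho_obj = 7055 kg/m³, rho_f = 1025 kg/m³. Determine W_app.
Formula: W_{app} = mg\left(1 - \frac{\rho_f}{\rho_{obj}}\right)
W_app = 46.51·9.81·(1 − 1025/7055) = 390 N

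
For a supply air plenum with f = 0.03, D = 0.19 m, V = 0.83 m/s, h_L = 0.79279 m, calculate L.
Formula: h_L = f \frac{L}{D} \frac{V^2}{2g}
Substituting knowns: 0.79279 = 0.03·(L/0.19)·0.83²/(2·9.81)
Solving for L: L = 0.79279·2·9.81·0.19/(0.03·0.83²) = 143 m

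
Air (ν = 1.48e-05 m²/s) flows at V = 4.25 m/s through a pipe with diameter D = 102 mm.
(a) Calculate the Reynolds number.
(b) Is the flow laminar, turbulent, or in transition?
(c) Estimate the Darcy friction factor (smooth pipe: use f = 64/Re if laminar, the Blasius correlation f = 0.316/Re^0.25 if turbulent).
(a) Re = V·D/ν = 4.25·0.102/1.48e-05 = 29291
(b) Flow regime: turbulent (Re > 4000)
(c) Friction factor: f = 0.316/Re^0.25 = 0.316/29291^0.25 = 0.02415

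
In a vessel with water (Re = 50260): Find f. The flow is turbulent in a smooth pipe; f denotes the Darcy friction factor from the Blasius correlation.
Formula: f = \frac{0.316}{Re^{0.25}}
f = 0.316/50260^0.25 = 0.0211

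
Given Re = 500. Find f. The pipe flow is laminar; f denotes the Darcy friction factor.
Formula: f = \frac{64}{Re}
f = 64/500 = 0.128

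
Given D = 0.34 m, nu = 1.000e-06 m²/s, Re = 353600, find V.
Formula: Re = \frac{V D}{\nu}
Substituting knowns: 353600 = V·0.34/1.000e-06
Solving for V: V = 353600·1.000e-06/0.34 = 1.04 m/s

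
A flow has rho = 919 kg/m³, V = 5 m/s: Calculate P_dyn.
Formula: P_{dyn} = \frac{1}{2} \rho V^2
P_dyn = 0.5·919·5²/1000 = 11.49 kPa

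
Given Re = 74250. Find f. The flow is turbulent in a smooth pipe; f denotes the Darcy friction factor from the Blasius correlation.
Formula: f = \frac{0.316}{Re^{0.25}}
f = 0.316/74250^0.25 = 0.01914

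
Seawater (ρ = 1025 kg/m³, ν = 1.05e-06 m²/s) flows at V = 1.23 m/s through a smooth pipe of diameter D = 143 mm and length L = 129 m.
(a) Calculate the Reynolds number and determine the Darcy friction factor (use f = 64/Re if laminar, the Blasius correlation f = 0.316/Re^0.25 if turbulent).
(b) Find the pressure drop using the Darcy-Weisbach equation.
(a) Re = V·D/ν = 1.23·0.143/1.05e-06 = 167510 → turbulent (Re > 4000); f = 0.316/Re^0.25 = 0.316/167510^0.25 = 0.01562 (Blasius is strictly valid for Re ≲ 1e5; used here as the smooth-pipe estimate the problem specifies)
(b) Darcy-Weisbach: ΔP = f·(L/D)·½ρV²/1000 = 0.01562·(129/0.143)·½·1025·1.23²/1000 = 10.93 kPa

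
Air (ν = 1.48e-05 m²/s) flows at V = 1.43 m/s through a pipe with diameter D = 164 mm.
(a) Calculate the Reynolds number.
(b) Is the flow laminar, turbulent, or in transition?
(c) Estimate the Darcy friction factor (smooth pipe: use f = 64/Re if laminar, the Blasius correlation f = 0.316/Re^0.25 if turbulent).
(a) Re = V·D/ν = 1.43·0.164/1.48e-05 = 15846
(b) Flow regime: turbulent (Re > 4000)
(c) Friction factor: f = 0.316/Re^0.25 = 0.316/15846^0.25 = 0.02816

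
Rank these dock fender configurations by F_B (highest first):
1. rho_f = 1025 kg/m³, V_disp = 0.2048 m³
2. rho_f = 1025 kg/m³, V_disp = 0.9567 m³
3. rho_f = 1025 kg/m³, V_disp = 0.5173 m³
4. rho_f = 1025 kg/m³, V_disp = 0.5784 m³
Case 1: F_B = 2059 N
Case 2: F_B = 9620 N
Case 3: F_B = 5202 N
Case 4: F_B = 5816 N
Ranking (highest first): 2, 4, 3, 1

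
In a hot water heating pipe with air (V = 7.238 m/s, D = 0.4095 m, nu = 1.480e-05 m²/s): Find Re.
Formula: Re = \frac{V D}{\nu}
Re = 7.238·0.4095/1.480e-05 = 200268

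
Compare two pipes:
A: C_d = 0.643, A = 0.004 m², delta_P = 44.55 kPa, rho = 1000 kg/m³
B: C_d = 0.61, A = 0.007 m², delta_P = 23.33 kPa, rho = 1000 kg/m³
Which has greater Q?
Q(A) = 24.28 L/s, Q(B) = 29.17 L/s. Answer: B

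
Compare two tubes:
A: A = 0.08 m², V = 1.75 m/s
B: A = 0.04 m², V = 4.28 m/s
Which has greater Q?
Q(A) = 140 L/s, Q(B) = 171.2 L/s. Answer: B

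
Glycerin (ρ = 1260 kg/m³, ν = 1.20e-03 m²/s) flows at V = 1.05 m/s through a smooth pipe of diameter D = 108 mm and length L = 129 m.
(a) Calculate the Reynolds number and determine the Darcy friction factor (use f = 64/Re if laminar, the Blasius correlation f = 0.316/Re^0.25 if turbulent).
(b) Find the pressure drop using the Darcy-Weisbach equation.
(a) Re = V·D/ν = 1.05·0.108/1.20e-03 = 94.5 → laminar (Re < 2300); f = 64/Re = 64/94.5 = 0.67725
(b) Darcy-Weisbach: ΔP = f·(L/D)·½ρV²/1000 = 0.67725·(129/0.108)·½·1260·1.05²/1000 = 561.9 kPa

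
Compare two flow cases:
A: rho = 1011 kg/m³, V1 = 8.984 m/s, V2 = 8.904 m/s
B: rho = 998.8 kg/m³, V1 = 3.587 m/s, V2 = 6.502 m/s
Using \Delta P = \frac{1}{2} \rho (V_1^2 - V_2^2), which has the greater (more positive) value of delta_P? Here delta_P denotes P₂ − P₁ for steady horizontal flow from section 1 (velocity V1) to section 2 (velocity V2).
delta_P(A) = 0.7234 kPa, delta_P(B) = -14.69 kPa. Answer: A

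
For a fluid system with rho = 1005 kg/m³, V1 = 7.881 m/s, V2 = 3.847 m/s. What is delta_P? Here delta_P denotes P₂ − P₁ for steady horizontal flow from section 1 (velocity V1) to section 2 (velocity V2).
Formula: \Delta P = \frac{1}{2} \rho (V_1^2 - V_2^2)
delta_P = 0.5·1005·(7.881² − 3.847²)/1000 = 23.77 kPa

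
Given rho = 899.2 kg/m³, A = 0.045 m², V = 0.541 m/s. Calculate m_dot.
Formula: \dot{m} = \rho A V
m_dot = 899.2·0.045·0.541 = 21.89 kg/s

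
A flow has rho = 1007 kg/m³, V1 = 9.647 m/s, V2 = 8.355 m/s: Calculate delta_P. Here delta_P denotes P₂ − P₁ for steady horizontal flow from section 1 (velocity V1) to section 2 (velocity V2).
Formula: \Delta P = \frac{1}{2} \rho (V_1^2 - V_2^2)
delta_P = 0.5·1007·(9.647² − 8.355²)/1000 = 11.71 kPa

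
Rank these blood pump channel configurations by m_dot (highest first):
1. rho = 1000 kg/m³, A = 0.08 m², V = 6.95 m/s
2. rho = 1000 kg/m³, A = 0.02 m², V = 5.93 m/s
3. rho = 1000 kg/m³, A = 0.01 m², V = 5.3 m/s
Case 1: m_dot = 556 kg/s
Case 2: m_dot = 118.6 kg/s
Case 3: m_dot = 53 kg/s
Ranking (highest first): 1, 2, 3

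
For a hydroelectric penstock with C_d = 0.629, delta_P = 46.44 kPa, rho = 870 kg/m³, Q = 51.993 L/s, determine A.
Formula: Q = C_d A \sqrt{\frac{2 \Delta P}{\rho}}
Substituting knowns: 51.993 = 0.629·A·√(2·(46.44·1000)/870)·1000
Solving for A: A = (51.993/1000)/(0.629·√(2·(46.44·1000)/870)) = 0.008 m²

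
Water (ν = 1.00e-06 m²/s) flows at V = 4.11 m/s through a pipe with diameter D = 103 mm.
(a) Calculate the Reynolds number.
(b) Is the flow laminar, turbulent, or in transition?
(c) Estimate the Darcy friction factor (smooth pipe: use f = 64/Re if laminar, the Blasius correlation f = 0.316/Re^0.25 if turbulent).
(a) Re = V·D/ν = 4.11·0.103/1.00e-06 = 423330
(b) Flow regime: turbulent (Re > 4000)
(c) Friction factor: f = 0.316/Re^0.25 = 0.316/423330^0.25 = 0.01239 (Blasius is strictly valid for Re ≲ 1e5; used here as the smooth-pipe estimate the problem specifies)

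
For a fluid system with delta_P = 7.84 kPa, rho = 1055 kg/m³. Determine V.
Formula: V = \sqrt{\frac{2 \Delta P}{\rho}}
V = √(2·(7.84·1000)/1055) = 3.855 m/s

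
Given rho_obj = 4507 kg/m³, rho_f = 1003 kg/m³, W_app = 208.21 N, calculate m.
Formula: W_{app} = mg\left(1 - \frac{\rho_f}{\rho_{obj}}\right)
Substituting knowns: 208.21 = m·9.81·(1 − 1003/4507)
Solving for m: m = 208.21/(9.81·(1 − 1003/4507)) = 27.3 kg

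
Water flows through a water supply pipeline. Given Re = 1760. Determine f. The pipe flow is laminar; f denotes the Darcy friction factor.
Formula: f = \frac{64}{Re}
f = 64/1760 = 0.03636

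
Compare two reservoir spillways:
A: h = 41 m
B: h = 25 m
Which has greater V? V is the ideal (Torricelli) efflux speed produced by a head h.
V(A) = 28.36 m/s, V(B) = 22.15 m/s. Answer: A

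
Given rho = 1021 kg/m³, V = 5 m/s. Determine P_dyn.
Formula: P_{dyn} = \frac{1}{2} \rho V^2
P_dyn = 0.5·1021·5²/1000 = 12.76 kPa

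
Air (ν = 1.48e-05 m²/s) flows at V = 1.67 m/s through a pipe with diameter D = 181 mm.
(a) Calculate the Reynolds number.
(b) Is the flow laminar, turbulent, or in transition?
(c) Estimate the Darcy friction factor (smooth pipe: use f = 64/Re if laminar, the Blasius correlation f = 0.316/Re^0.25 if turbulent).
(a) Re = V·D/ν = 1.67·0.181/1.48e-05 = 20424
(b) Flow regime: turbulent (Re > 4000)
(c) Friction factor: f = 0.316/Re^0.25 = 0.316/20424^0.25 = 0.02643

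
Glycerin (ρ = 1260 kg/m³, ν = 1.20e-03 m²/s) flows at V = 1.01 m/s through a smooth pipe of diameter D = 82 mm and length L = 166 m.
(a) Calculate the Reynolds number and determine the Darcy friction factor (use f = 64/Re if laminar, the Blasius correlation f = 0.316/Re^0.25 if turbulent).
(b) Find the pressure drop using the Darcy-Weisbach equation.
(a) Re = V·D/ν = 1.01·0.082/1.20e-03 = 69.017 → laminar (Re < 2300); f = 64/Re = 64/69.017 = 0.92731
(b) Darcy-Weisbach: ΔP = f·(L/D)·½ρV²/1000 = 0.92731·(166/0.082)·½·1260·1.01²/1000 = 1206 kPa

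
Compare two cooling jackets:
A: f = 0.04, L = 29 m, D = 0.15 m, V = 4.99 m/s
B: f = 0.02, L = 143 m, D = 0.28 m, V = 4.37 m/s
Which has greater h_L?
h_L(A) = 9.815 m, h_L(B) = 9.942 m. Answer: B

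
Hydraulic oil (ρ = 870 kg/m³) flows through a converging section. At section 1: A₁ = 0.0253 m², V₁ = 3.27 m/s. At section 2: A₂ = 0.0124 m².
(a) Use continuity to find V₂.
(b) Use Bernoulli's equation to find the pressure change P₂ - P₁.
(a) Continuity: A₁V₁=A₂V₂ -> V₂=A₁V₁/A₂=0.0253*3.27/0.0124=6.67 m/s
(b) Bernoulli: P₂-P₁=0.5*rho*(V₁^2-V₂^2)/1000=0.5*870*(3.27^2-6.67^2)/1000=-14.7 kPa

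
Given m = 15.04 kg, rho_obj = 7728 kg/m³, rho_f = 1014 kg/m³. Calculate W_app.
Formula: W_{app} = mg\left(1 - \frac{\rho_f}{\rho_{obj}}\right)
W_app = 15.04·9.81·(1 − 1014/7728) = 128.2 N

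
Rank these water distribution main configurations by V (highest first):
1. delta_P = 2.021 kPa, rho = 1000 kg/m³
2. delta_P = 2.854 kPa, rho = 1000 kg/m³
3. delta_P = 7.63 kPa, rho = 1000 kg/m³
Case 1: V = 2.01 m/s
Case 2: V = 2.389 m/s
Case 3: V = 3.906 m/s
Ranking (highest first): 3, 2, 1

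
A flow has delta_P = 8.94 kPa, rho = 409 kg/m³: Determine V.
Formula: V = \sqrt{\frac{2 \Delta P}{\rho}}
V = √(2·(8.94·1000)/409) = 6.612 m/s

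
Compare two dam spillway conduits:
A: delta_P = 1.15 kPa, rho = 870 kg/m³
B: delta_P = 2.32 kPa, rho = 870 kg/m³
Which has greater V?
V(A) = 1.626 m/s, V(B) = 2.309 m/s. Answer: B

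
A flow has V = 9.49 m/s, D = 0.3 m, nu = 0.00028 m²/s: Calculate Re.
Formula: Re = \frac{V D}{\nu}
Re = 9.49·0.3/0.00028 = 10168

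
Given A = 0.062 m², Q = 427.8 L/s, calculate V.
Formula: Q = A V
Substituting knowns: 427.8 = 0.062·V·1000
Solving for V: V = (427.8/1000)/0.062 = 6.9 m/s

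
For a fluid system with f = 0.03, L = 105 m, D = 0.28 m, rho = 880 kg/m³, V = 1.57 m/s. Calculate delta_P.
Formula: \Delta P = f \frac{L}{D} \frac{\rho V^2}{2}
delta_P = 0.03·(105/0.28)·0.5·880·1.57²/1000 = 12.2 kPa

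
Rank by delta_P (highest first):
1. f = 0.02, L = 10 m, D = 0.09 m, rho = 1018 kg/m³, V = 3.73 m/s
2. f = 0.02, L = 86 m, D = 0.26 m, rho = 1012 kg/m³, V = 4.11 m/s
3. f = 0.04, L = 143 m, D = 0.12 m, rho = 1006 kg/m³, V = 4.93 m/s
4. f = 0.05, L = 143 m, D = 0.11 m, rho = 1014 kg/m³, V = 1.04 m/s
Case 1: delta_P = 15.74 kPa
Case 2: delta_P = 56.54 kPa
Case 3: delta_P = 582.7 kPa
Case 4: delta_P = 35.64 kPa
Ranking (highest first): 3, 2, 4, 1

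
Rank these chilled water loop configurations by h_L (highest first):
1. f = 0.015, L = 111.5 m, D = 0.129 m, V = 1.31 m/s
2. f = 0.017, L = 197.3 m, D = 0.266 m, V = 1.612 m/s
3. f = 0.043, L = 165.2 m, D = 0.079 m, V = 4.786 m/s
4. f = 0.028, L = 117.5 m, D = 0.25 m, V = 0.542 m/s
Case 1: h_L = 1.134 m
Case 2: h_L = 1.67 m
Case 3: h_L = 105 m
Case 4: h_L = 0.197 m
Ranking (highest first): 3, 2, 1, 4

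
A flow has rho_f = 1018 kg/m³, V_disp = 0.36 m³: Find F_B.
Formula: F_B = \rho_f g V_{disp}
F_B = 1018·9.81·0.36 = 3595 N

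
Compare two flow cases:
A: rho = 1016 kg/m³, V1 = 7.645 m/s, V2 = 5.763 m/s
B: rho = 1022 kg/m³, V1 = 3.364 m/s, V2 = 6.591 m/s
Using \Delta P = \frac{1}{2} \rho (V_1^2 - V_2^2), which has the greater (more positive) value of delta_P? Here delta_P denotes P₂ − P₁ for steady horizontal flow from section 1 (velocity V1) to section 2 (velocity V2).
delta_P(A) = 12.82 kPa, delta_P(B) = -16.42 kPa. Answer: A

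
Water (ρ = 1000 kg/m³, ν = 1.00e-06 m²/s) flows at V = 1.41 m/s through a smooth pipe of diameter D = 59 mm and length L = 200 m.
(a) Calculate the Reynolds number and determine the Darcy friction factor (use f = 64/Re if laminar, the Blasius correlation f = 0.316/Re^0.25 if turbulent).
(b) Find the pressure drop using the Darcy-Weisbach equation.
(a) Re = V·D/ν = 1.41·0.059/1.00e-06 = 83190 → turbulent (Re > 4000); f = 0.316/Re^0.25 = 0.316/83190^0.25 = 0.018607
(b) Darcy-Weisbach: ΔP = f·(L/D)·½ρV²/1000 = 0.018607·(200/0.059)·½·1000·1.41²/1000 = 62.7 kPa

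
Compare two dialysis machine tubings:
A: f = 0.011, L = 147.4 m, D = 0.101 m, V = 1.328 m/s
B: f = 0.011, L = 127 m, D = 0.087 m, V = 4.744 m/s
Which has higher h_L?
h_L(A) = 1.443 m, h_L(B) = 18.42 m. Answer: B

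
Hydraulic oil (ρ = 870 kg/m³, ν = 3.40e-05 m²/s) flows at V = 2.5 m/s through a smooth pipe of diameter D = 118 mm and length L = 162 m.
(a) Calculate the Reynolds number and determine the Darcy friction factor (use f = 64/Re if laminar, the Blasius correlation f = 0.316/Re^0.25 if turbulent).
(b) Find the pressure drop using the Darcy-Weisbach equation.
(a) Re = V·D/ν = 2.5·0.118/3.40e-05 = 8676.5 → turbulent (Re > 4000); f = 0.316/Re^0.25 = 0.316/8676.5^0.25 = 0.032742
(b) Darcy-Weisbach: ΔP = f·(L/D)·½ρV²/1000 = 0.032742·(162/0.118)·½·870·2.5²/1000 = 122.2 kPa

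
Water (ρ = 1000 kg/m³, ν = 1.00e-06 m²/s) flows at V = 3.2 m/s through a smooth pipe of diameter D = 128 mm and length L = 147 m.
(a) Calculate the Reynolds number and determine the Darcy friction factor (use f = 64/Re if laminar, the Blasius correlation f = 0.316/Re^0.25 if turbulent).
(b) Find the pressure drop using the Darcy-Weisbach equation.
(a) Re = V·D/ν = 3.2·0.128/1.00e-06 = 409600 → turbulent (Re > 4000); f = 0.316/Re^0.25 = 0.316/409600^0.25 = 0.012491 (Blasius is strictly valid for Re ≲ 1e5; used here as the smooth-pipe estimate the problem specifies)
(b) Darcy-Weisbach: ΔP = f·(L/D)·½ρV²/1000 = 0.012491·(147/0.128)·½·1000·3.2²/1000 = 73.45 kPa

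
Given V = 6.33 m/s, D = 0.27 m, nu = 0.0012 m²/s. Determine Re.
Formula: Re = \frac{V D}{\nu}
Re = 6.33·0.27/0.0012 = 1424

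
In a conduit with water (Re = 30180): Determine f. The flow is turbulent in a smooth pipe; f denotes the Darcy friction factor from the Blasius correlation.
Formula: f = \frac{0.316}{Re^{0.25}}
f = 0.316/30180^0.25 = 0.02397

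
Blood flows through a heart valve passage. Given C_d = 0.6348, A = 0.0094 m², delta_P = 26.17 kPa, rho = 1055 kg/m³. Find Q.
Formula: Q = C_d A \sqrt{\frac{2 \Delta P}{\rho}}
Q = 0.6348·0.0094·√(2·(26.17·1000)/1055)·1000 = 42.03 L/s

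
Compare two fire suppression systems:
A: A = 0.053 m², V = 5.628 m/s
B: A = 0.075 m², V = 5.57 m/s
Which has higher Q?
Q(A) = 298.3 L/s, Q(B) = 417.8 L/s. Answer: B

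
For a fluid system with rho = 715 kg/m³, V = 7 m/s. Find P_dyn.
Formula: P_{dyn} = \frac{1}{2} \rho V^2
P_dyn = 0.5·715·7²/1000 = 17.52 kPa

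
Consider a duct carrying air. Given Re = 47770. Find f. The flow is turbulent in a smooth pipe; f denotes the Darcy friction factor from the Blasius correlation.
Formula: f = \frac{0.316}{Re^{0.25}}
f = 0.316/47770^0.25 = 0.02137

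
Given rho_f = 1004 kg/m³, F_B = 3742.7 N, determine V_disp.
Formula: F_B = \rho_f g V_{disp}
Substituting knowns: 3742.7 = 1004·9.81·V_disp
Solving for V_disp: V_disp = 3742.7/(1004·9.81) = 0.38 m³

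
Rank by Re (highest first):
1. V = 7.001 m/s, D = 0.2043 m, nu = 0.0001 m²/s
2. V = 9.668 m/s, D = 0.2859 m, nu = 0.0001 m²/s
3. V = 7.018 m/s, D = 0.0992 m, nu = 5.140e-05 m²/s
Case 1: Re = 14303
Case 2: Re = 27641
Case 3: Re = 13544
Ranking (highest first): 2, 1, 3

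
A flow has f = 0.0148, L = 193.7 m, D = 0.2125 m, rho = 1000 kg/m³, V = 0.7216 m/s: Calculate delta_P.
Formula: \Delta P = f \frac{L}{D} \frac{\rho V^2}{2}
delta_P = 0.0148·(193.7/0.2125)·0.5·1000·0.7216²/1000 = 3.512 kPa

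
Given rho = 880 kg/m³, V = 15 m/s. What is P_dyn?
Formula: P_{dyn} = \frac{1}{2} \rho V^2
P_dyn = 0.5·880·15²/1000 = 99 kPa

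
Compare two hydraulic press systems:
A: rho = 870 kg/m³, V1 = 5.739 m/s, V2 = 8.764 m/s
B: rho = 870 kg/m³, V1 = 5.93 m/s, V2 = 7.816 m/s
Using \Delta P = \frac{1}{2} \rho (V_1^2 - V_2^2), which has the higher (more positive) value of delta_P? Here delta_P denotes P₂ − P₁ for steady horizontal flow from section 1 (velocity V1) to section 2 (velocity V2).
delta_P(A) = -19.08 kPa, delta_P(B) = -11.28 kPa. Answer: B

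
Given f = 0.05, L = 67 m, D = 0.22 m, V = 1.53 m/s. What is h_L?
Formula: h_L = f \frac{L}{D} \frac{V^2}{2g}
h_L = 0.05·(67/0.22)·1.53²/(2·9.81) = 1.817 m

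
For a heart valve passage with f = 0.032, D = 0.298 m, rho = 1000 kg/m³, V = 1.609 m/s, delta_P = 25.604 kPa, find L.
Formula: \Delta P = f \frac{L}{D} \frac{\rho V^2}{2}
Substituting knowns: 25.604 = 0.032·(L/0.298)·0.5·1000·1.609²/1000
Solving for L: L = (25.604·1000)·0.298/(0.032·0.5·1000·1.609²) = 184.2 m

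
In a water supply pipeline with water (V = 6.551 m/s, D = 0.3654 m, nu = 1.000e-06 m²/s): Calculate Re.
Formula: Re = \frac{V D}{\nu}
Re = 6.551·0.3654/1.000e-06 = 2.394e+06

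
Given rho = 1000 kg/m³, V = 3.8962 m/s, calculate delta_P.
Formula: V = \sqrt{\frac{2 \Delta P}{\rho}}
Substituting knowns: 3.8962 = √(2·(delta_P·1000)/1000)
Solving for delta_P: delta_P = 3.8962²·1000/2/1000 = 7.59 kPa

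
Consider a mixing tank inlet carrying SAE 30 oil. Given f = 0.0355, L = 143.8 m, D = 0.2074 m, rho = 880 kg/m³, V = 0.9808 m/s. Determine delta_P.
Formula: \Delta P = f \frac{L}{D} \frac{\rho V^2}{2}
delta_P = 0.0355·(143.8/0.2074)·0.5·880·0.9808²/1000 = 10.42 kPa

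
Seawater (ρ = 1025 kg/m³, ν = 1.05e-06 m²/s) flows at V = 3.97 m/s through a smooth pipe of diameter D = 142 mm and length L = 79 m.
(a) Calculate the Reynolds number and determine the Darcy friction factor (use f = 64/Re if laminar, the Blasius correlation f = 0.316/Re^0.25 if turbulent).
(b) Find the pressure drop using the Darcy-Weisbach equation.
(a) Re = V·D/ν = 3.97·0.142/1.05e-06 = 536900 → turbulent (Re > 4000); f = 0.316/Re^0.25 = 0.316/536900^0.25 = 0.011674 (Blasius is strictly valid for Re ≲ 1e5; used here as the smooth-pipe estimate the problem specifies)
(b) Darcy-Weisbach: ΔP = f·(L/D)·½ρV²/1000 = 0.011674·(79/0.142)·½·1025·3.97²/1000 = 52.46 kPa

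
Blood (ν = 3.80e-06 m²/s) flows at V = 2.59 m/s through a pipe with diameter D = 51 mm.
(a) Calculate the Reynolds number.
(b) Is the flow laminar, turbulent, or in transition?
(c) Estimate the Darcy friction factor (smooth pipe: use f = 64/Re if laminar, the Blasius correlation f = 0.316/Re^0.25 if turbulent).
(a) Re = V·D/ν = 2.59·0.051/3.80e-06 = 34761
(b) Flow regime: turbulent (Re > 4000)
(c) Friction factor: f = 0.316/Re^0.25 = 0.316/34761^0.25 = 0.02314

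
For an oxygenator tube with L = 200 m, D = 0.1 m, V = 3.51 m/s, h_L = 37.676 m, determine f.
Formula: h_L = f \frac{L}{D} \frac{V^2}{2g}
Substituting knowns: 37.676 = f·(200/0.1)·3.51²/(2·9.81)
Solving for f: f = 37.676·2·9.81/((200/0.1)·3.51²) = 0.03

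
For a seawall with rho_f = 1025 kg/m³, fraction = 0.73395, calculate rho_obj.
Formula: f_{sub} = \frac{\rho_{obj}}{\rho_f}
Substituting knowns: 0.73395 = rho_obj/1025
Solving for rho_obj: rho_obj = 0.73395·1025 = 752.3 kg/m³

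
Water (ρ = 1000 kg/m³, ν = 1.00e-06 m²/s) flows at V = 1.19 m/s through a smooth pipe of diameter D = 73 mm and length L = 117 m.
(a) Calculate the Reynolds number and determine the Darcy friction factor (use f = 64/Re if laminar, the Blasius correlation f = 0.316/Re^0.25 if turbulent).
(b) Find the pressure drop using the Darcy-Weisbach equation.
(a) Re = V·D/ν = 1.19·0.073/1.00e-06 = 86870 → turbulent (Re > 4000); f = 0.316/Re^0.25 = 0.316/86870^0.25 = 0.018406
(b) Darcy-Weisbach: ΔP = f·(L/D)·½ρV²/1000 = 0.018406·(117/0.073)·½·1000·1.19²/1000 = 20.89 kPa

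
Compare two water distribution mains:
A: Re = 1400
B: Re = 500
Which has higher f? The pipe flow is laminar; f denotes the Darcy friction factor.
f(A) = 0.04571, f(B) = 0.128. Answer: B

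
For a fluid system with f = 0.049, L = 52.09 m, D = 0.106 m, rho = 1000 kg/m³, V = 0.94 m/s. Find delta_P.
Formula: \Delta P = f \frac{L}{D} \frac{\rho V^2}{2}
delta_P = 0.049·(52.09/0.106)·0.5·1000·0.94²/1000 = 10.64 kPa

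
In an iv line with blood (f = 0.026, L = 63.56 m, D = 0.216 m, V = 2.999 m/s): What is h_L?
Formula: h_L = f \frac{L}{D} \frac{V^2}{2g}
h_L = 0.026·(63.56/0.216)·2.999²/(2·9.81) = 3.507 m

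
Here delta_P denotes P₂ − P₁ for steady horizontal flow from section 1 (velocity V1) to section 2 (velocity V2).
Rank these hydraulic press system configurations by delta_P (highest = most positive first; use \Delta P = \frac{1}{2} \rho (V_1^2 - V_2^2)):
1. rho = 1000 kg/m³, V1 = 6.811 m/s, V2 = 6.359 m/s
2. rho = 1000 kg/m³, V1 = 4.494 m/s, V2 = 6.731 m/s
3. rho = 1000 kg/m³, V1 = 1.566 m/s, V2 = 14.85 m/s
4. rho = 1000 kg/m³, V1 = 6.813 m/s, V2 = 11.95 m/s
Case 1: delta_P = 2.976 kPa
Case 2: delta_P = -12.56 kPa
Case 3: delta_P = -109 kPa
Case 4: delta_P = -48.19 kPa
Ranking (highest first): 1, 2, 4, 3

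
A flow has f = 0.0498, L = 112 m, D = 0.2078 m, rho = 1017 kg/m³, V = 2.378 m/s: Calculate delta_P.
Formula: \Delta P = f \frac{L}{D} \frac{\rho V^2}{2}
delta_P = 0.0498·(112/0.2078)·0.5·1017·2.378²/1000 = 77.18 kPa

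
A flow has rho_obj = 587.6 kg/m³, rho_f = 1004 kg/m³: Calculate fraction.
Formula: f_{sub} = \frac{\rho_{obj}}{\rho_f}
fraction = 587.6/1004 = 0.5853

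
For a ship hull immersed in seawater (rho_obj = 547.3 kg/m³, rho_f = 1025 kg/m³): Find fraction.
Formula: f_{sub} = \frac{\rho_{obj}}{\rho_f}
fraction = 547.3/1025 = 0.534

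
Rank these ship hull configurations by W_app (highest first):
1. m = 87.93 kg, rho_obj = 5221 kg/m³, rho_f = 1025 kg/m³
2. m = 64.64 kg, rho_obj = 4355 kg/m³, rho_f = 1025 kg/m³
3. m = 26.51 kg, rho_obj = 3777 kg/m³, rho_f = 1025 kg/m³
Case 1: W_app = 693.2 N
Case 2: W_app = 484.9 N
Case 3: W_app = 189.5 N
Ranking (highest first): 1, 2, 3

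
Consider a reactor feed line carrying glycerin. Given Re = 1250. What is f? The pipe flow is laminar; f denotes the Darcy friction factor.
Formula: f = \frac{64}{Re}
f = 64/1250 = 0.0512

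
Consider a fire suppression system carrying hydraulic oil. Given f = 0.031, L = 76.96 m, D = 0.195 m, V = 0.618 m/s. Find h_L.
Formula: h_L = f \frac{L}{D} \frac{V^2}{2g}
h_L = 0.031·(76.96/0.195)·0.618²/(2·9.81) = 0.2382 m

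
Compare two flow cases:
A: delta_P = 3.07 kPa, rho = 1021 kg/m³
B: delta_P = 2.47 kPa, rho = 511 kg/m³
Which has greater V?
V(A) = 2.452 m/s, V(B) = 3.109 m/s. Answer: B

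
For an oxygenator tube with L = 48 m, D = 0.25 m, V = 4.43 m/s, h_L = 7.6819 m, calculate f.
Formula: h_L = f \frac{L}{D} \frac{V^2}{2g}
Substituting knowns: 7.6819 = f·(48/0.25)·4.43²/(2·9.81)
Solving for f: f = 7.6819·2·9.81/((48/0.25)·4.43²) = 0.04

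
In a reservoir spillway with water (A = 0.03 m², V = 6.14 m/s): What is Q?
Formula: Q = A V
Q = 0.03·6.14·1000 = 184.2 L/s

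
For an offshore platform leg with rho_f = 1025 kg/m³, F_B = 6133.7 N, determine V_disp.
Formula: F_B = \rho_f g V_{disp}
Substituting knowns: 6133.7 = 1025·9.81·V_disp
Solving for V_disp: V_disp = 6133.7/(1025·9.81) = 0.61 m³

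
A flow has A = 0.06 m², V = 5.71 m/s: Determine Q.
Formula: Q = A V
Q = 0.06·5.71·1000 = 342.6 L/s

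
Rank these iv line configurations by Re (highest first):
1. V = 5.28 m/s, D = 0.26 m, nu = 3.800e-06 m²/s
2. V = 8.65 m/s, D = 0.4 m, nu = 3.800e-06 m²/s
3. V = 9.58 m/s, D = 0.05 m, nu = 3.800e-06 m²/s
Case 1: Re = 361263
Case 2: Re = 910526
Case 3: Re = 126053
Ranking (highest first): 2, 1, 3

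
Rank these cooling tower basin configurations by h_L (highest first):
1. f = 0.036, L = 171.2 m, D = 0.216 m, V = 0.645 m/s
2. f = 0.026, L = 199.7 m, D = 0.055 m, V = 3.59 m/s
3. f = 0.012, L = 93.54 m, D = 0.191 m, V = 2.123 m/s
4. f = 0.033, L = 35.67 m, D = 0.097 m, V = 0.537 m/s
Case 1: h_L = 0.605 m
Case 2: h_L = 62.01 m
Case 3: h_L = 1.35 m
Case 4: h_L = 0.1784 m
Ranking (highest first): 2, 3, 1, 4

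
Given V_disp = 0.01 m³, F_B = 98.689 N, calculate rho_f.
Formula: F_B = \rho_f g V_{disp}
Substituting knowns: 98.689 = rho_f·9.81·0.01
Solving for rho_f: rho_f = 98.689/(9.81·0.01) = 1006 kg/m³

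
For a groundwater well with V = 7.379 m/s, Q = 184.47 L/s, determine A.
Formula: Q = A V
Substituting knowns: 184.47 = A·7.379·1000
Solving for A: A = (184.47/1000)/7.379 = 0.025 m²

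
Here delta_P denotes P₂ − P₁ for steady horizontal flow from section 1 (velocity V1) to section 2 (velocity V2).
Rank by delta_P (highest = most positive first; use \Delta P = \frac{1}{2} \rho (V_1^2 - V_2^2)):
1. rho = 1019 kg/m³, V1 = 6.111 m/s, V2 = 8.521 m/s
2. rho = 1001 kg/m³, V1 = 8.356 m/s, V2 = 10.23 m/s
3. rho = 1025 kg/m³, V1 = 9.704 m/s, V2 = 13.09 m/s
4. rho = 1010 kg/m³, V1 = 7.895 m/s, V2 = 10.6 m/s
Case 1: delta_P = -17.97 kPa
Case 2: delta_P = -17.43 kPa
Case 3: delta_P = -39.55 kPa
Case 4: delta_P = -25.26 kPa
Ranking (highest first): 2, 1, 4, 3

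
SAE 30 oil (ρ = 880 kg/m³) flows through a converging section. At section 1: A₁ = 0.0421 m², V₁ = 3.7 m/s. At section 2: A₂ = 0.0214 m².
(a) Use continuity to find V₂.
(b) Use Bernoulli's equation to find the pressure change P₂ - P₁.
(a) Continuity: A₁V₁=A₂V₂ -> V₂=A₁V₁/A₂=0.0421*3.7/0.0214=7.28 m/s
(b) Bernoulli: P₂-P₁=0.5*rho*(V₁^2-V₂^2)/1000=0.5*880*(3.7^2-7.28^2)/1000=-17.3 kPa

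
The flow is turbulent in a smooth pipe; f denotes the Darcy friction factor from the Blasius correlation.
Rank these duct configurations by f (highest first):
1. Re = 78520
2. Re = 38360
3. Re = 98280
Case 1: f = 0.01888
Case 2: f = 0.02258
Case 3: f = 0.01785
Ranking (highest first): 2, 1, 3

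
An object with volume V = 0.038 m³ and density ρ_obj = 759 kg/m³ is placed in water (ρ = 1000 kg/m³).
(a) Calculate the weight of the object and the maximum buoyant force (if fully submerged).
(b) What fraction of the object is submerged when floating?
(a) W=rho_obj*g*V=759*9.81*0.038=282.9 N; F_B(max)=rho*g*V=1000*9.81*0.038=372.8 N
(b) Floating fraction=rho_obj/rho=759/1000=0.759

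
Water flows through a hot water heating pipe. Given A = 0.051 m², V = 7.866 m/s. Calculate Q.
Formula: Q = A V
Q = 0.051·7.866·1000 = 401.2 L/s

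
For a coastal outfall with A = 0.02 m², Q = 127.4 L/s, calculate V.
Formula: Q = A V
Substituting knowns: 127.4 = 0.02·V·1000
Solving for V: V = (127.4/1000)/0.02 = 6.37 m/s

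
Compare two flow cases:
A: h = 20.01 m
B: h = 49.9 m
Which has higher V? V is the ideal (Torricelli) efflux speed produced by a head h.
V(A) = 19.81 m/s, V(B) = 31.29 m/s. Answer: B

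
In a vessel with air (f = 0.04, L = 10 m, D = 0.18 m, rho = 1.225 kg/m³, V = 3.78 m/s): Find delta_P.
Formula: \Delta P = f \frac{L}{D} \frac{\rho V^2}{2}
delta_P = 0.04·(10/0.18)·0.5·1.225·3.78²/1000 = 0.01945 kPa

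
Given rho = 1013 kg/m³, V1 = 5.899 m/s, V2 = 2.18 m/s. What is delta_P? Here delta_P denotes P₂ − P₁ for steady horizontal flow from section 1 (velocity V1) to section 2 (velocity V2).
Formula: \Delta P = \frac{1}{2} \rho (V_1^2 - V_2^2)
delta_P = 0.5·1013·(5.899² − 2.18²)/1000 = 15.22 kPa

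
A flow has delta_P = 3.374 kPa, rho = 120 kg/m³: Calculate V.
Formula: V = \sqrt{\frac{2 \Delta P}{\rho}}
V = √(2·(3.374·1000)/120) = 7.499 m/s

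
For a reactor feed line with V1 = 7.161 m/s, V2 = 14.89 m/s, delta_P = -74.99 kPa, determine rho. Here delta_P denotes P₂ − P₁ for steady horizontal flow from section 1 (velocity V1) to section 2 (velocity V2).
Formula: \Delta P = \frac{1}{2} \rho (V_1^2 - V_2^2)
Substituting knowns: -74.99 = 0.5·rho·(7.161² − 14.89²)/1000
Solving for rho: rho = 2·(-74.99·1000)/(7.161² − 14.89²) = 880 kg/m³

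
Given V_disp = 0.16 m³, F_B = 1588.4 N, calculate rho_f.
Formula: F_B = \rho_f g V_{disp}
Substituting knowns: 1588.4 = rho_f·9.81·0.16
Solving for rho_f: rho_f = 1588.4/(9.81·0.16) = 1012 kg/m³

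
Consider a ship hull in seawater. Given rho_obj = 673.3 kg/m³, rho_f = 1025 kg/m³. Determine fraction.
Formula: f_{sub} = \frac{\rho_{obj}}{\rho_f}
fraction = 673.3/1025 = 0.6569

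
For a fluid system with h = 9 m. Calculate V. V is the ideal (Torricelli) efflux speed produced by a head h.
Formula: V = \sqrt{2 g h}
V = √(2·9.81·9) = 13.29 m/s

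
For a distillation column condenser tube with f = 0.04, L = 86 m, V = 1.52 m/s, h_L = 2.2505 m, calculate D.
Formula: h_L = f \frac{L}{D} \frac{V^2}{2g}
Substituting knowns: 2.2505 = 0.04·(86/D)·1.52²/(2·9.81)
Solving for D: D = 0.04·86·1.52²/(2·9.81·2.2505) = 0.18 m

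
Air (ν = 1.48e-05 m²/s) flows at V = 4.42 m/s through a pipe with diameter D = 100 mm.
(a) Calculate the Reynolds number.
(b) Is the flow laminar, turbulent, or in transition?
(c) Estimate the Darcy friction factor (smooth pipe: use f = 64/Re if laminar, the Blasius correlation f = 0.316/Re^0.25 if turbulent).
(a) Re = V·D/ν = 4.42·0.1/1.48e-05 = 29865
(b) Flow regime: turbulent (Re > 4000)
(c) Friction factor: f = 0.316/Re^0.25 = 0.316/29865^0.25 = 0.02404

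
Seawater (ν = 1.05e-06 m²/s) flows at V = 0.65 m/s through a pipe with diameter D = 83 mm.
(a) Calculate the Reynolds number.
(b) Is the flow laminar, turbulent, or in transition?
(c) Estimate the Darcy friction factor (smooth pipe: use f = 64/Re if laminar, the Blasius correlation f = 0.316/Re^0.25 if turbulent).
(a) Re = V·D/ν = 0.65·0.083/1.05e-06 = 51381
(b) Flow regime: turbulent (Re > 4000)
(c) Friction factor: f = 0.316/Re^0.25 = 0.316/51381^0.25 = 0.02099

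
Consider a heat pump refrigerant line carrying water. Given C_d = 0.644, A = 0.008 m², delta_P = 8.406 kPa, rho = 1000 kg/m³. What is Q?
Formula: Q = C_d A \sqrt{\frac{2 \Delta P}{\rho}}
Q = 0.644·0.008·√(2·(8.406·1000)/1000)·1000 = 21.12 L/s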